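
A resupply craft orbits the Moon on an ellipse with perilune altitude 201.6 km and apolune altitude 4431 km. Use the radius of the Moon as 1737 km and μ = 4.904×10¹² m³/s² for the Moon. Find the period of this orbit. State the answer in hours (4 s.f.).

r_p = 1737 + 201.6 = 1938.6 km = 1.9386×10⁶ m.
r_a = 1737 + 4431 = 6168.0 km = 6.1680×10⁶ m.
Semi-major axis a = (r_p + r_a)/2 = (1938.6 + 6168.0)/2 = 4053.3 km = 4.053×10⁶ m.
By Kepler's third law T = 2π√(a³/μ) = 2π × 3.685×10³ = 2.315×10⁴ s.
= 6.432 hours.

T ≈ 6.432 hours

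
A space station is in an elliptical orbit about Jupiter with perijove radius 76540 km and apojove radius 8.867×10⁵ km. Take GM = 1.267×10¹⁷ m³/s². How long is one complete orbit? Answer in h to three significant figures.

Semi-major axis a = (r_p + r_a)/2 = (76540 + 8.8670×10⁵)/2 = 4.8162×10⁵ km = 4.816×10⁸ m.
By Kepler's third law T = 2π√(a³/μ) = 2π × 2.969×10⁴ = 1.866×10⁵ s.
= 51.83 h.

T ≈ 51.8 h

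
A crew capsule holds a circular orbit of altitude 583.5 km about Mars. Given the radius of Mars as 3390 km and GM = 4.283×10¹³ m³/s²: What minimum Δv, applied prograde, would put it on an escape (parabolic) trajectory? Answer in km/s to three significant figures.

Δv ≈ 1.36 km/s

r = 3390 + 583.5 = 3973.5 km = 3.9735×10⁶ m.
Circular speed v_c = √(μ/r) = 3283 m/s.
Escape speed v_esc = √(2μ/r) = √2 × v_c = 4643 m/s.
Δv = v_esc − v_c = 1360 m/s = 1.360 km/s.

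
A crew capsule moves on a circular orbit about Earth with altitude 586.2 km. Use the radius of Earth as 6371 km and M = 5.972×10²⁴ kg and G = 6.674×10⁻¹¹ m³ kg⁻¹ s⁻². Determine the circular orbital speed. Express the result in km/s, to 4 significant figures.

μ = GM = 6.674×10⁻¹¹ × 5.972×10²⁴ = 3.986×10¹⁴ m³/s².
r = 6371 + 586.2 = 6957.2 km = 6.9572×10⁶ m.
For a circular orbit v = √(μ/r) = √(3.986×10¹⁴ / 6.957×10⁶) = √(5.729×10⁷) = 7569 m/s.
That is 7.569 km/s.

v ≈ 7.569 km/s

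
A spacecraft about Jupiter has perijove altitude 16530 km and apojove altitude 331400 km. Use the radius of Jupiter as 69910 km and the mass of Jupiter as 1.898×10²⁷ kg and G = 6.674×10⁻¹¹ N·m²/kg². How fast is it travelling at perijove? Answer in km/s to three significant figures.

μ = GM = 6.674×10⁻¹¹ × 1.898×10²⁷ = 1.267×10¹⁷ m³/s².
r_p = 69910 + 16530 = 86440 km = 8.6440×10⁷ m.
r_a = 69910 + 331400 = 401310 km = 4.0131×10⁸ m.
Semi-major axis a = (r_p + r_a)/2 = 2.4388×10⁵ km = 2.439×10⁸ m.
Vis-viva: v² = μ(2/r − 1/a) = 1.267×10¹⁷ × (2.314×10⁻⁸ − 4.100×10⁻⁹) = 2.411×10⁹ m²/s².
v = 49110 m/s = 49.11 km/s.

v ≈ 49.1 km/s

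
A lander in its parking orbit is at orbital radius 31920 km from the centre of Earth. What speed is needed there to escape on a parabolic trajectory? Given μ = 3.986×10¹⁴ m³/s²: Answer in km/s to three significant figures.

r = 31920 km = 3.192×10⁷ m.
Escape speed v_esc = √(2μ/r) = √(2 × 3.986×10¹⁴ / 3.192×10⁷) = √(2.497×10⁷) = 4997 m/s.
= 4.997 km/s.

v_esc ≈ 5.00 km/s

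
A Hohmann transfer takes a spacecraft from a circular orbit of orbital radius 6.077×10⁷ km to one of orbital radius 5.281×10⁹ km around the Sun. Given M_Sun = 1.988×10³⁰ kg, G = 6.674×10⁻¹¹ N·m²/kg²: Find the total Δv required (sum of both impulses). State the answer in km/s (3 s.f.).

Δv_total ≈ 23.2 km/s

μ = GM = 6.674×10⁻¹¹ × 1.988×10³⁰ = 1.327×10²⁰ m³/s².
r₁ = 6.077×10⁷ km = 6.077×10¹⁰ m.
r₂ = 5.281×10⁹ km = 5.281×10¹² m.
Transfer ellipse a_t = (r₁ + r₂)/2 = 2.671×10¹² m.
At r₁: circular v_c1 = √(μ/r₁) = 46730 m/s; transfer-perihelion v_p = √[μ(2/r₁ − 1/a_t)] = 65700 m/s.
Δv₁ = v_p − v_c1 = 18980 m/s.
At r₂: circular v_c2 = √(μ/r₂) = 5012 m/s; transfer-aphelion v_a = √[μ(2/r₂ − 1/a_t)] = 756.1 m/s.
Δv₂ = v_c2 − v_a = 4256 m/s.
Total Δv = Δv₁ + Δv₂ = 23230 m/s = 23.23 km/s.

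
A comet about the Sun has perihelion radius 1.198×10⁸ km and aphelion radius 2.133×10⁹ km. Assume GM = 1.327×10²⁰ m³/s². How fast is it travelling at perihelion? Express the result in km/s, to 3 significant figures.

Semi-major axis a = (r_p + r_a)/2 = 1.1264×10⁹ km = 1.126×10¹² m.
Vis-viva: v² = μ(2/r − 1/a) = 1.327×10²⁰ × (1.669×10⁻¹¹ − 8.878×10⁻¹³) = 2.098×10⁹ m²/s².
v = 45800 m/s = 45.80 km/s.

v ≈ 45.8 km/s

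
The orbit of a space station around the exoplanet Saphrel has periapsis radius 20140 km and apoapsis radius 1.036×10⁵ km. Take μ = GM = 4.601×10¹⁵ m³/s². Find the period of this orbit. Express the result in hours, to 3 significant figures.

T ≈ 12.5 hours

Semi-major axis a = (r_p + r_a)/2 = (20140 + 1.0360×10⁵)/2 = 61870 km = 6.187×10⁷ m.
By Kepler's third law T = 2π√(a³/μ) = 2π × 7.175×10³ = 4.508×10⁴ s.
= 12.52 hours.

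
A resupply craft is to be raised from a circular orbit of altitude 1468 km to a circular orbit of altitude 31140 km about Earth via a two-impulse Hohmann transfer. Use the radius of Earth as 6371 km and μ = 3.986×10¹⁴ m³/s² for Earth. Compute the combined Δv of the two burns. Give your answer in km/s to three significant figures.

r₁ = 6371 + 1468 = 7839.0 km = 7.8390×10⁶ m.
r₂ = 6371 + 31140 = 37511 km = 3.7511×10⁷ m.
Transfer ellipse a_t = (r₁ + r₂)/2 = 2.268×10⁷ m.
At r₁: circular v_c1 = √(μ/r₁) = 7131 m/s; transfer-perigee v_p = √[μ(2/r₁ − 1/a_t)] = 9172 m/s.
Δv₁ = v_p − v_c1 = 2041 m/s.
At r₂: circular v_c2 = √(μ/r₂) = 3260 m/s; transfer-apogee v_a = √[μ(2/r₂ − 1/a_t)] = 1917 m/s.
Δv₂ = v_c2 − v_a = 1343 m/s.
Total Δv = Δv₁ + Δv₂ = 3384 m/s = 3.384 km/s.

Δv_total ≈ 3.38 km/s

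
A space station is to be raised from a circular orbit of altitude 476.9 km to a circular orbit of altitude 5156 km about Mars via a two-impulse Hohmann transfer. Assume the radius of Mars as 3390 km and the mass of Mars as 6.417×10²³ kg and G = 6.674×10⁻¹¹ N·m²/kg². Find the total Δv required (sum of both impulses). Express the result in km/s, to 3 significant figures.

μ = GM = 6.674×10⁻¹¹ × 6.417×10²³ = 4.283×10¹³ m³/s².
r₁ = 3390 + 476.9 = 3866.9 km = 3.8669×10⁶ m.
r₂ = 3390 + 5156 = 8546.0 km = 8.5460×10⁶ m.
Transfer ellipse a_t = (r₁ + r₂)/2 = 6.206×10⁶ m.
At r₁: circular v_c1 = √(μ/r₁) = 3328 m/s; transfer-periapsis v_p = √[μ(2/r₁ − 1/a_t)] = 3905 m/s.
Δv₁ = v_p − v_c1 = 577.2 m/s.
At r₂: circular v_c2 = √(μ/r₂) = 2239 m/s; transfer-apoapsis v_a = √[μ(2/r₂ − 1/a_t)] = 1767 m/s.
Δv₂ = v_c2 − v_a = 471.6 m/s.
Total Δv = Δv₁ + Δv₂ = 1049 m/s = 1.049 km/s.

Δv_total ≈ 1.05 km/s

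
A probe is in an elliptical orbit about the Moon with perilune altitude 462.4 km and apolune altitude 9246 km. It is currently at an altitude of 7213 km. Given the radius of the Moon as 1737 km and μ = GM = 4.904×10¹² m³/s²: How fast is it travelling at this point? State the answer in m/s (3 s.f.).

v ≈ 593 m/s

r_p = 1737 + 462.4 = 2199.4 km = 2.1994×10⁶ m.
r_a = 1737 + 9246 = 10983 km = 1.0983×10⁷ m.
r = 1737 + 7213 = 8950.0 km = 8.950×10⁶ m.
Semi-major axis a = (r_p + r_a)/2 = 6591.2 km = 6.591×10⁶ m.
Vis-viva: v² = μ(2/r − 1/a) = 4.904×10¹² × (2.235×10⁻⁷ − 1.517×10⁻⁷) = 3.518×10⁵ m²/s².
v = 593.2 m/s.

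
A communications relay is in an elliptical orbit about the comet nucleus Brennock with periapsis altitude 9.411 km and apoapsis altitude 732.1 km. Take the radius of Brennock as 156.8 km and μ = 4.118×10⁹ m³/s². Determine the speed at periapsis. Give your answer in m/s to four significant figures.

v ≈ 204.3 m/s

r_p = 156.8 + 9.411 = 166.21 km = 1.6621×10⁵ m.
r_a = 156.8 + 732.1 = 888.90 km = 8.8890×10⁵ m.
Semi-major axis a = (r_p + r_a)/2 = 527.56 km = 5.276×10⁵ m.
Vis-viva: v² = μ(2/r − 1/a) = 4.118×10⁹ × (1.203×10⁻⁵ − 1.896×10⁻⁶) = 4.175×10⁴ m²/s².
v = 204.3 m/s.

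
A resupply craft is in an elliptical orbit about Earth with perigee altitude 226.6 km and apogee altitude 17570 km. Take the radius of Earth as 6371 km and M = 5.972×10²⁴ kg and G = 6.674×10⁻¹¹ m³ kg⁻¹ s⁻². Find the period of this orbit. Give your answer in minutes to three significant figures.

T ≈ 313 minutes

μ = GM = 6.674×10⁻¹¹ × 5.972×10²⁴ = 3.986×10¹⁴ m³/s².
r_p = 6371 + 226.6 = 6597.6 km = 6.5976×10⁶ m.
r_a = 6371 + 17570 = 23941 km = 2.3941×10⁷ m.
Semi-major axis a = (r_p + r_a)/2 = (6597.6 + 23941)/2 = 15269 km = 1.527×10⁷ m.
By Kepler's third law T = 2π√(a³/μ) = 2π × 2.989×10³ = 1.878×10⁴ s.
= 313.0 minutes.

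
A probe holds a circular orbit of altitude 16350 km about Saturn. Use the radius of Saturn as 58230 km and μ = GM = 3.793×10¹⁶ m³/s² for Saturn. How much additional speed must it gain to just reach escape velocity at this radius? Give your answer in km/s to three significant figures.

Δv ≈ 9.34 km/s

r = 58230 + 16350 = 74580 km = 7.4580×10⁷ m.
Circular speed v_c = √(μ/r) = 22550 m/s.
Escape speed v_esc = √(2μ/r) = √2 × v_c = 31890 m/s.
Δv = v_esc − v_c = 9341 m/s = 9.341 km/s.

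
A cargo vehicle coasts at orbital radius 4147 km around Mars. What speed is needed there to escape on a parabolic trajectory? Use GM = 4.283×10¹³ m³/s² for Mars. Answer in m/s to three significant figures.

r = 4147 km = 4.147×10⁶ m.
Escape speed v_esc = √(2μ/r) = √(2 × 4.283×10¹³ / 4.147×10⁶) = √(2.066×10⁷) = 4545 m/s.

v_esc ≈ 4540 m/s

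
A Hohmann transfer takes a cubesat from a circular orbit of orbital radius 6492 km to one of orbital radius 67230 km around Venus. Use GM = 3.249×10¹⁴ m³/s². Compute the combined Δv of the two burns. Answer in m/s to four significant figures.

r₁ = 6492 km = 6.492×10⁶ m.
r₂ = 67230 km = 6.723×10⁷ m.
Transfer ellipse a_t = (r₁ + r₂)/2 = 3.686×10⁷ m.
At r₁: circular v_c1 = √(μ/r₁) = 7074 m/s; transfer-periapsis v_p = √[μ(2/r₁ − 1/a_t)] = 9554 m/s.
Δv₁ = v_p − v_c1 = 2480 m/s.
At r₂: circular v_c2 = √(μ/r₂) = 2198 m/s; transfer-apoapsis v_a = √[μ(2/r₂ − 1/a_t)] = 922.6 m/s.
Δv₂ = v_c2 − v_a = 1276 m/s.
Total Δv = Δv₁ + Δv₂ = 3755 m/s.

Δv_total ≈ 3755 m/s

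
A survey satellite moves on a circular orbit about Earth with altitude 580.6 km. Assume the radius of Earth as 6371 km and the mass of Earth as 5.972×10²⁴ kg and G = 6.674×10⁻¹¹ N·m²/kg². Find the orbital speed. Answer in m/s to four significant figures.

v ≈ 7572 m/s

μ = GM = 6.674×10⁻¹¹ × 5.972×10²⁴ = 3.986×10¹⁴ m³/s².
r = 6371 + 580.6 = 6951.6 km = 6.9516×10⁶ m.
For a circular orbit v = √(μ/r) = √(3.986×10¹⁴ / 6.952×10⁶) = √(5.734×10⁷) = 7572 m/s.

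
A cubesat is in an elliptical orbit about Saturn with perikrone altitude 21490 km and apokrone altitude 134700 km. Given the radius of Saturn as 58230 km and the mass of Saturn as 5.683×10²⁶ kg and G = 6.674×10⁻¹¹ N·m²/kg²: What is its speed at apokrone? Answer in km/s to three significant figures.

μ = GM = 6.674×10⁻¹¹ × 5.683×10²⁶ = 3.793×10¹⁶ m³/s².
r_p = 58230 + 21490 = 79720 km = 7.9720×10⁷ m.
r_a = 58230 + 134700 = 192930 km = 1.9293×10⁸ m.
Semi-major axis a = (r_p + r_a)/2 = 1.3632×10⁵ km = 1.363×10⁸ m.
Vis-viva: v² = μ(2/r − 1/a) = 3.793×10¹⁶ × (1.037×10⁻⁸ − 7.335×10⁻⁹) = 1.150×10⁸ m²/s².
v = 10720 m/s = 10.72 km/s.

v ≈ 10.7 km/s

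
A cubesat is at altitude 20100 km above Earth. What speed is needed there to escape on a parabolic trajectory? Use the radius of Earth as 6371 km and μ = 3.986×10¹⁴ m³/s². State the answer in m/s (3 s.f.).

v_esc ≈ 5490 m/s

r = 6371 + 20100 = 26471 km = 2.6471×10⁷ m.
Escape speed v_esc = √(2μ/r) = √(2 × 3.986×10¹⁴ / 2.647×10⁷) = √(3.012×10⁷) = 5488 m/s.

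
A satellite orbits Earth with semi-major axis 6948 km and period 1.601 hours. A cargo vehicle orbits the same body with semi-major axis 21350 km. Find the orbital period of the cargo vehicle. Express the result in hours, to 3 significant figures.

T₂ ≈ 8.62 hours

Kepler's third law: T² ∝ a³, so T₂ = T₁ (a₂/a₁)^(3/2).
a₂/a₁ = 3.073, (a₂/a₁)^(3/2) = 5.387.
T₂ = 1.601 × 5.387 = 8.624 hours.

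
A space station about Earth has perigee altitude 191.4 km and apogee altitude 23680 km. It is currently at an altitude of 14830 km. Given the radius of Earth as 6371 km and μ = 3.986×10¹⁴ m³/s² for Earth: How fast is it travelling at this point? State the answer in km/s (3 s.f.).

v ≈ 3.98 km/s

r_p = 6371 + 191.4 = 6562.4 km = 6.5624×10⁶ m.
r_a = 6371 + 23680 = 30051 km = 3.0051×10⁷ m.
r = 6371 + 14830 = 21201 km = 2.120×10⁷ m.
Semi-major axis a = (r_p + r_a)/2 = 18307 km = 1.831×10⁷ m.
Vis-viva: v² = μ(2/r − 1/a) = 3.986×10¹⁴ × (9.434×10⁻⁸ − 5.462×10⁻⁸) = 1.583×10⁷ m²/s².
v = 3979 m/s = 3.979 km/s.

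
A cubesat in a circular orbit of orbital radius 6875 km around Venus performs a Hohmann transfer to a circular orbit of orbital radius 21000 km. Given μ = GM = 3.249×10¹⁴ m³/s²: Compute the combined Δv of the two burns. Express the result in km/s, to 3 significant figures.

r₁ = 6875 km = 6.875×10⁶ m.
r₂ = 21000 km = 2.100×10⁷ m.
Transfer ellipse a_t = (r₁ + r₂)/2 = 1.394×10⁷ m.
At r₁: circular v_c1 = √(μ/r₁) = 6874 m/s; transfer-periapsis v_p = √[μ(2/r₁ − 1/a_t)] = 8438 m/s.
Δv₁ = v_p − v_c1 = 1564 m/s.
At r₂: circular v_c2 = √(μ/r₂) = 3933 m/s; transfer-apoapsis v_a = √[μ(2/r₂ − 1/a_t)] = 2763 m/s.
Δv₂ = v_c2 − v_a = 1171 m/s.
Total Δv = Δv₁ + Δv₂ = 2735 m/s = 2.735 km/s.

Δv_total ≈ 2.73 km/s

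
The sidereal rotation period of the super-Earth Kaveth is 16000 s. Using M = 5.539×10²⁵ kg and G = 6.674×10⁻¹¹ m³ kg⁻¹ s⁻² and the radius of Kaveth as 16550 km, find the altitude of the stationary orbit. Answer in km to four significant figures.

μ = GM = 6.674×10⁻¹¹ × 5.539×10²⁵ = 3.697×10¹⁵ m³/s².
A synchronous orbit has period T, so by Kepler's third law a = (μT²/4π²)^(1/3).
μT²/4π² = 3.697×10¹⁵ × (1.600×10⁴)² / 39.48 = 2.397×10²² m³.
a = 2.883×10⁷ m = 28834 km.
Altitude h = a − R = 28834 − 16550 = 12284 km.

h_sync ≈ 12280 km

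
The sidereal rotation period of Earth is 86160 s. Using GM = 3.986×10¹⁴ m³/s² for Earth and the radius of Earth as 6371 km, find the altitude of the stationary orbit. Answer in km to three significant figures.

A synchronous orbit has period T, so by Kepler's third law a = (μT²/4π²)^(1/3).
μT²/4π² = 3.986×10¹⁴ × (8.616×10⁴)² / 39.48 = 7.495×10²² m³.
a = 4.216×10⁷ m = 42163 km.
Altitude h = a − R = 42163 − 6371 = 35792 km.

h_sync ≈ 35800 km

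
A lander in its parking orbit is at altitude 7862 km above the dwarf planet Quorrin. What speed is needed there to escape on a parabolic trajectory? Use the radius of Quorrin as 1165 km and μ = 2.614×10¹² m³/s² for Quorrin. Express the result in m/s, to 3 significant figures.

r = 1165 + 7862 = 9027.0 km = 9.0270×10⁶ m.
Escape speed v_esc = √(2μ/r) = √(2 × 2.614×10¹² / 9.027×10⁶) = √(5.792×10⁵) = 761.0 m/s.

v_esc ≈ 761 m/s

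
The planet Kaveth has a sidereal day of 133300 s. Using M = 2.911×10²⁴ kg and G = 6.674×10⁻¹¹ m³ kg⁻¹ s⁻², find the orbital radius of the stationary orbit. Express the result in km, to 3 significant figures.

r_sync ≈ 44400 km

μ = GM = 6.674×10⁻¹¹ × 2.911×10²⁴ = 1.943×10¹⁴ m³/s².
A synchronous orbit has period T, so by Kepler's third law a = (μT²/4π²)^(1/3).
μT²/4π² = 1.943×10¹⁴ × (1.333×10⁵)² / 39.48 = 8.744×10²² m³.
a = 4.439×10⁷ m = 44386 km.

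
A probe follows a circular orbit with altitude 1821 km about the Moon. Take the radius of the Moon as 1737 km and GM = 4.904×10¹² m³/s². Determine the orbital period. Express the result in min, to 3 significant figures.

T ≈ 317 min

r = 1737 + 1821 = 3558.0 km = 3.5580×10⁶ m.
Kepler's third law: T = 2π√(r³/μ) = 2π√((3.558×10⁶)³ / 4.904×10¹²).
r³/μ = 9.185×10⁶ s², so T = 2π × 3.031×10³ = 1.904×10⁴ s.
Converting: 1.904×10⁴ s ÷ 60.00 = 317.4 min.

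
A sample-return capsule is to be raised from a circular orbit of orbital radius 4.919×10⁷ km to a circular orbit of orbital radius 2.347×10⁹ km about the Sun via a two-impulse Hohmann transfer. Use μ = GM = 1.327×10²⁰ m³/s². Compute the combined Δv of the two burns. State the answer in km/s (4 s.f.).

Δv_total ≈ 26.75 km/s

r₁ = 4.919×10⁷ km = 4.919×10¹⁰ m.
r₂ = 2.347×10⁹ km = 2.347×10¹² m.
Transfer ellipse a_t = (r₁ + r₂)/2 = 1.198×10¹² m.
At r₁: circular v_c1 = √(μ/r₁) = 51940 m/s; transfer-perihelion v_p = √[μ(2/r₁ − 1/a_t)] = 72700 m/s.
Δv₁ = v_p − v_c1 = 20760 m/s.
At r₂: circular v_c2 = √(μ/r₂) = 7519 m/s; transfer-aphelion v_a = √[μ(2/r₂ − 1/a_t)] = 1524 m/s.
Δv₂ = v_c2 − v_a = 5996 m/s.
Total Δv = Δv₁ + Δv₂ = 26750 m/s = 26.75 km/s.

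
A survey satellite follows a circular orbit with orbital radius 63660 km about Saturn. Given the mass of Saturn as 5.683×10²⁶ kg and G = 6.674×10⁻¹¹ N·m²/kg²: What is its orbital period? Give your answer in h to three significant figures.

μ = GM = 6.674×10⁻¹¹ × 5.683×10²⁶ = 3.793×10¹⁶ m³/s².
r = 63660 km = 6.366×10⁷ m.
Kepler's third law: T = 2π√(r³/μ) = 2π√((6.366×10⁷)³ / 3.793×10¹⁶).
r³/μ = 6.802×10⁶ s², so T = 2π × 2.608×10³ = 1.639×10⁴ s.
Converting: 1.639×10⁴ s ÷ 3600 = 4.552 h.

T ≈ 4.55 h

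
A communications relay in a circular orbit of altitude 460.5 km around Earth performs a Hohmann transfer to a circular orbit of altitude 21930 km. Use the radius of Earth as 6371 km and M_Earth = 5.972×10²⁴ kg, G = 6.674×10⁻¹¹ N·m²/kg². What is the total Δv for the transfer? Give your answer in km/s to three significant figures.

Δv_total ≈ 3.47 km/s

μ = GM = 6.674×10⁻¹¹ × 5.972×10²⁴ = 3.986×10¹⁴ m³/s².
r₁ = 6371 + 460.5 = 6831.5 km = 6.8315×10⁶ m.
r₂ = 6371 + 21930 = 28301 km = 2.8301×10⁷ m.
Transfer ellipse a_t = (r₁ + r₂)/2 = 1.757×10⁷ m.
At r₁: circular v_c1 = √(μ/r₁) = 7638 m/s; transfer-perigee v_p = √[μ(2/r₁ − 1/a_t)] = 9695 m/s.
Δv₁ = v_p − v_c1 = 2057 m/s.
At r₂: circular v_c2 = √(μ/r₂) = 3753 m/s; transfer-apogee v_a = √[μ(2/r₂ − 1/a_t)] = 2340 m/s.
Δv₂ = v_c2 − v_a = 1412 m/s.
Total Δv = Δv₁ + Δv₂ = 3469 m/s = 3.469 km/s.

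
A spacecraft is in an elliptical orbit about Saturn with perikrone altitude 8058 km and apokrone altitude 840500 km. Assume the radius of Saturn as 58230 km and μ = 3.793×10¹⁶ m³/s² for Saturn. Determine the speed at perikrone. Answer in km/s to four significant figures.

r_p = 58230 + 8058 = 66288 km = 6.6288×10⁷ m.
r_a = 58230 + 840500 = 898730 km = 8.9873×10⁸ m.
Semi-major axis a = (r_p + r_a)/2 = 4.8251×10⁵ km = 4.825×10⁸ m.
Vis-viva: v² = μ(2/r − 1/a) = 3.793×10¹⁶ × (3.017×10⁻⁸ − 2.073×10⁻⁹) = 1.066×10⁹ m²/s².
v = 32650 m/s = 32.65 km/s.

v ≈ 32.65 km/s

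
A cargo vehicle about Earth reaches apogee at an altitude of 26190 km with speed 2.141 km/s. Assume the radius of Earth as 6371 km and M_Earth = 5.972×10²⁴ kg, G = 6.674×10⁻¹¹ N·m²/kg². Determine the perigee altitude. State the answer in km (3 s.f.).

perigee altitude ≈ 1130 km

μ = GM = 6.674×10⁻¹¹ × 5.972×10²⁴ = 3.986×10¹⁴ m³/s².
r_a = 6371 + 26190 = 32561 km = 3.256×10⁷ m.
Specific energy ε = v²/2 − μ/r = -9.949×10⁶ J/kg, so a = −μ/(2ε) = 2.003×10⁷ m.
The apsides satisfy r_p + r_a = 2a, so the perigee radius is 2a − r_a = 7.501×10⁶ m = 7501.2 km.
Perigee altitude = 7501.2 − 6371 = 1130.2 km.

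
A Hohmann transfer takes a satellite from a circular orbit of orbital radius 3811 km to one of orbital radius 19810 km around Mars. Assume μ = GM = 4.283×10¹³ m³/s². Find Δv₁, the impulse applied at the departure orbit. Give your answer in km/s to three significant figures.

r₁ = 3811 km = 3.811×10⁶ m.
r₂ = 19810 km = 1.981×10⁷ m.
Transfer ellipse a_t = (r₁ + r₂)/2 = 1.181×10⁷ m.
At r₁: circular v_c1 = √(μ/r₁) = 3352 m/s; transfer-periapsis v_p = √[μ(2/r₁ − 1/a_t)] = 4342 m/s.
Δv₁ = v_p − v_c1 = 989.3 m/s.
= 0.9893 km/s.

Δv ≈ 0.989 km/s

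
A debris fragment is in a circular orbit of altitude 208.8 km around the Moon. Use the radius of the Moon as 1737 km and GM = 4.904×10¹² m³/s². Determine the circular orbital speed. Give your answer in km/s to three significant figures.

r = 1737 + 208.8 = 1945.8 km = 1.9458×10⁶ m.
For a circular orbit v = √(μ/r) = √(4.904×10¹² / 1.946×10⁶) = √(2.520×10⁶) = 1588 m/s.
That is 1.588 km/s.

v ≈ 1.59 km/s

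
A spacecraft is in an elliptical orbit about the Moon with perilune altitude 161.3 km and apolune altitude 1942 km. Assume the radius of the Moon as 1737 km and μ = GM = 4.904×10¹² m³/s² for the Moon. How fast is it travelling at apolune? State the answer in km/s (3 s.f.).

r_p = 1737 + 161.3 = 1898.3 km = 1.8983×10⁶ m.
r_a = 1737 + 1942 = 3679.0 km = 3.6790×10⁶ m.
Semi-major axis a = (r_p + r_a)/2 = 2788.7 km = 2.789×10⁶ m.
Vis-viva: v² = μ(2/r − 1/a) = 4.904×10¹² × (5.436×10⁻⁷ − 3.586×10⁻⁷) = 9.074×10⁵ m²/s².
v = 952.6 m/s = 0.9526 km/s.

v ≈ 0.953 km/s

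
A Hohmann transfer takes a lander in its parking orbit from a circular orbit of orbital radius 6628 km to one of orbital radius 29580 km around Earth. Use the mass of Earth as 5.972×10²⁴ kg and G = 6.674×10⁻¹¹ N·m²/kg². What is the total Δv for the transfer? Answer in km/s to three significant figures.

μ = GM = 6.674×10⁻¹¹ × 5.972×10²⁴ = 3.986×10¹⁴ m³/s².
r₁ = 6628 km = 6.628×10⁶ m.
r₂ = 29580 km = 2.958×10⁷ m.
Transfer ellipse a_t = (r₁ + r₂)/2 = 1.810×10⁷ m.
At r₁: circular v_c1 = √(μ/r₁) = 7755 m/s; transfer-perigee v_p = √[μ(2/r₁ − 1/a_t)] = 9912 m/s.
Δv₁ = v_p − v_c1 = 2158 m/s.
At r₂: circular v_c2 = √(μ/r₂) = 3671 m/s; transfer-apogee v_a = √[μ(2/r₂ − 1/a_t)] = 2221 m/s.
Δv₂ = v_c2 − v_a = 1450 m/s.
Total Δv = Δv₁ + Δv₂ = 3607 m/s = 3.607 km/s.

Δv_total ≈ 3.61 km/s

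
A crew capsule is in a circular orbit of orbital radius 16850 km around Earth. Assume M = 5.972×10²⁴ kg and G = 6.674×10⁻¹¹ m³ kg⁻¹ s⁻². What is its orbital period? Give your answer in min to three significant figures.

μ = GM = 6.674×10⁻¹¹ × 5.972×10²⁴ = 3.986×10¹⁴ m³/s².
r = 16850 km = 1.685×10⁷ m.
Kepler's third law: T = 2π√(r³/μ) = 2π√((1.685×10⁷)³ / 3.986×10¹⁴).
r³/μ = 1.200×10⁷ s², so T = 2π × 3.465×10³ = 2.177×10⁴ s.
Converting: 2.177×10⁴ s ÷ 60.00 = 362.8 min.

T ≈ 363 min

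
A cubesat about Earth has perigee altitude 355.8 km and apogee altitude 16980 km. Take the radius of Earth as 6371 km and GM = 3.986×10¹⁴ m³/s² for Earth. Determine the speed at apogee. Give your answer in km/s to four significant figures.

v ≈ 2.763 km/s

r_p = 6371 + 355.8 = 6726.8 km = 6.7268×10⁶ m.
r_a = 6371 + 16980 = 23351 km = 2.3351×10⁷ m.
Semi-major axis a = (r_p + r_a)/2 = 15039 km = 1.504×10⁷ m.
Vis-viva: v² = μ(2/r − 1/a) = 3.986×10¹⁴ × (8.565×10⁻⁸ − 6.649×10⁻⁸) = 7.635×10⁶ m²/s².
v = 2763 m/s = 2.763 km/s.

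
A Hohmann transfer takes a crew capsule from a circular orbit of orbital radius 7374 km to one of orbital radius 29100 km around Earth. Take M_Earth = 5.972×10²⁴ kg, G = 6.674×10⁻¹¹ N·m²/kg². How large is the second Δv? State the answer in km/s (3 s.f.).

μ = GM = 6.674×10⁻¹¹ × 5.972×10²⁴ = 3.986×10¹⁴ m³/s².
r₁ = 7374 km = 7.374×10⁶ m.
r₂ = 29100 km = 2.910×10⁷ m.
Transfer ellipse a_t = (r₁ + r₂)/2 = 1.824×10⁷ m.
At r₁: circular v_c1 = √(μ/r₁) = 7352 m/s; transfer-perigee v_p = √[μ(2/r₁ − 1/a_t)] = 9287 m/s.
At r₂: circular v_c2 = √(μ/r₂) = 3701 m/s; transfer-apogee v_a = √[μ(2/r₂ − 1/a_t)] = 2353 m/s.
Δv₂ = v_c2 − v_a = 1348 m/s.
= 1.348 km/s.

Δv ≈ 1.35 km/s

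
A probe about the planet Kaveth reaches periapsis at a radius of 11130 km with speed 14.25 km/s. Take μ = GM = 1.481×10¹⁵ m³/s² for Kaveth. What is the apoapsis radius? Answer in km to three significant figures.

apoapsis radius ≈ 35800 km

r_p = 1.113×10⁷ m.
Specific energy ε = v²/2 − μ/r = -3.153×10⁷ J/kg, so a = −μ/(2ε) = 2.348×10⁷ m.
The apsides satisfy r_p + r_a = 2a, so the apoapsis radius is 2a − r_p = 3.584×10⁷ m = 35837 km.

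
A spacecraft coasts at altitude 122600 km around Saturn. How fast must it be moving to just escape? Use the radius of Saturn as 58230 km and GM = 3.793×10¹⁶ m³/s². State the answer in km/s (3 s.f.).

v_esc ≈ 20.5 km/s

r = 58230 + 122600 = 180830 km = 1.8083×10⁸ m.
Escape speed v_esc = √(2μ/r) = √(2 × 3.793×10¹⁶ / 1.808×10⁸) = √(4.195×10⁸) = 20480 m/s.
= 20.48 km/s.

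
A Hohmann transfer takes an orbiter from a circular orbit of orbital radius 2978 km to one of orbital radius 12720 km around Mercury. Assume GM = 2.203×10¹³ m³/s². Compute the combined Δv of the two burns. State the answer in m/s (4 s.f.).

Δv_total ≈ 1248 m/s

r₁ = 2978 km = 2.978×10⁶ m.
r₂ = 12720 km = 1.272×10⁷ m.
Transfer ellipse a_t = (r₁ + r₂)/2 = 7.849×10⁶ m.
At r₁: circular v_c1 = √(μ/r₁) = 2720 m/s; transfer-periherm v_p = √[μ(2/r₁ − 1/a_t)] = 3462 m/s.
Δv₁ = v_p − v_c1 = 742.6 m/s.
At r₂: circular v_c2 = √(μ/r₂) = 1316 m/s; transfer-apoherm v_a = √[μ(2/r₂ − 1/a_t)] = 810.6 m/s.
Δv₂ = v_c2 − v_a = 505.4 m/s.
Total Δv = Δv₁ + Δv₂ = 1248 m/s.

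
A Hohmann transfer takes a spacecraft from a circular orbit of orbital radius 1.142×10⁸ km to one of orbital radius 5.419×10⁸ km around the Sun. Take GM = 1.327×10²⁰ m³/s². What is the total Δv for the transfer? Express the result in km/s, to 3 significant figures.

Δv_total ≈ 16.1 km/s

r₁ = 1.142×10⁸ km = 1.142×10¹¹ m.
r₂ = 5.419×10⁸ km = 5.419×10¹¹ m.
Transfer ellipse a_t = (r₁ + r₂)/2 = 3.280×10¹¹ m.
At r₁: circular v_c1 = √(μ/r₁) = 34090 m/s; transfer-perihelion v_p = √[μ(2/r₁ − 1/a_t)] = 43810 m/s.
Δv₁ = v_p − v_c1 = 9724 m/s.
At r₂: circular v_c2 = √(μ/r₂) = 15650 m/s; transfer-aphelion v_a = √[μ(2/r₂ − 1/a_t)] = 9233 m/s.
Δv₂ = v_c2 − v_a = 6416 m/s.
Total Δv = Δv₁ + Δv₂ = 16140 m/s = 16.14 km/s.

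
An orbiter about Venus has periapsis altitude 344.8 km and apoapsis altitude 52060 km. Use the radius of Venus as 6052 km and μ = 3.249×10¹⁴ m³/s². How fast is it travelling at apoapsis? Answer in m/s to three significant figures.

v ≈ 1050 m/s

r_p = 6052 + 344.8 = 6396.8 km = 6.3968×10⁶ m.
r_a = 6052 + 52060 = 58112 km = 5.8112×10⁷ m.
Semi-major axis a = (r_p + r_a)/2 = 32254 km = 3.225×10⁷ m.
Vis-viva: v² = μ(2/r − 1/a) = 3.249×10¹⁴ × (3.442×10⁻⁸ − 3.100×10⁻⁸) = 1.109×10⁶ m²/s².
v = 1053 m/s.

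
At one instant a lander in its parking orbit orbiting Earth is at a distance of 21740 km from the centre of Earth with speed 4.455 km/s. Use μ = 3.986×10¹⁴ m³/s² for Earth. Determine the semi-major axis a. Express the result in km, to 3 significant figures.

a ≈ 23700 km

r = 2.174×10⁷ m.
Vis-viva rearranged: 1/a = 2/r − v²/μ = 9.200×10⁻⁸ − 4.979×10⁻⁸ = 4.220×10⁻⁸ m⁻¹.
a = 2.369×10⁷ m = 23694 km.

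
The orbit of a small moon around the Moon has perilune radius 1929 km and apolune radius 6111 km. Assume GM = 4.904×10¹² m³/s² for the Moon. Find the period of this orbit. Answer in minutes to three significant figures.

T ≈ 381 minutes

Semi-major axis a = (r_p + r_a)/2 = (1929.0 + 6111.0)/2 = 4020.0 km = 4.020×10⁶ m.
By Kepler's third law T = 2π√(a³/μ) = 2π × 3.640×10³ = 2.287×10⁴ s.
= 381.1 minutes.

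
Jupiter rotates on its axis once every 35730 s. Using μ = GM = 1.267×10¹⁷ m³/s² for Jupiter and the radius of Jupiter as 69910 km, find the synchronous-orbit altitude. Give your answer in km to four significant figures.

h_sync ≈ 90110 km

A synchronous orbit has period T, so by Kepler's third law a = (μT²/4π²)^(1/3).
μT²/4π² = 1.267×10¹⁷ × (3.573×10⁴)² / 39.48 = 4.097×10²⁴ m³.
a = 1.600×10⁸ m = 1.6002×10⁵ km.
Altitude h = a − R = 1.6002×10⁵ − 69910 = 90105 km.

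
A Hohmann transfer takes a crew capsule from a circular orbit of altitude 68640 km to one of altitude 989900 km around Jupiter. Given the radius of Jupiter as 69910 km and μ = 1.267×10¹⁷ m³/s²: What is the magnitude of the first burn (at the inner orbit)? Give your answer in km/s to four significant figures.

Δv ≈ 9.978 km/s

r₁ = 69910 + 68640 = 138550 km = 1.3855×10⁸ m.
r₂ = 69910 + 989900 = 1059800 km = 1.0598×10⁹ m.
Transfer ellipse a_t = (r₁ + r₂)/2 = 5.992×10⁸ m.
At r₁: circular v_c1 = √(μ/r₁) = 30240 m/s; transfer-perijove v_p = √[μ(2/r₁ − 1/a_t)] = 40220 m/s.
Δv₁ = v_p − v_c1 = 9978 m/s.
= 9.978 km/s.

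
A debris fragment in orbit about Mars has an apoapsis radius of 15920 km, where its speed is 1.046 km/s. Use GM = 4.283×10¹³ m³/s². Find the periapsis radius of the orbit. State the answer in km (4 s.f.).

r_a = 1.592×10⁷ m.
Specific energy ε = v²/2 − μ/r = -2.143×10⁶ J/kg, so a = −μ/(2ε) = 9.992×10⁶ m.
The apsides satisfy r_p + r_a = 2a, so the periapsis radius is 2a − r_a = 4.063×10⁶ m = 4063.5 km.

periapsis radius ≈ 4063 km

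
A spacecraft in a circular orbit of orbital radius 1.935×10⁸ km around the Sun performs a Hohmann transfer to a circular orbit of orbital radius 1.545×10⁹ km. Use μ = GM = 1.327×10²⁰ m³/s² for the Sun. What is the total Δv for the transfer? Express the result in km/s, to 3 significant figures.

Δv_total ≈ 13.6 km/s

r₁ = 1.935×10⁸ km = 1.935×10¹¹ m.
r₂ = 1.545×10⁹ km = 1.545×10¹² m.
Transfer ellipse a_t = (r₁ + r₂)/2 = 8.692×10¹¹ m.
At r₁: circular v_c1 = √(μ/r₁) = 26190 m/s; transfer-perihelion v_p = √[μ(2/r₁ − 1/a_t)] = 34910 m/s.
Δv₁ = v_p − v_c1 = 8725 m/s.
At r₂: circular v_c2 = √(μ/r₂) = 9268 m/s; transfer-aphelion v_a = √[μ(2/r₂ − 1/a_t)] = 4373 m/s.
Δv₂ = v_c2 − v_a = 4895 m/s.
Total Δv = Δv₁ + Δv₂ = 13620 m/s = 13.62 km/s.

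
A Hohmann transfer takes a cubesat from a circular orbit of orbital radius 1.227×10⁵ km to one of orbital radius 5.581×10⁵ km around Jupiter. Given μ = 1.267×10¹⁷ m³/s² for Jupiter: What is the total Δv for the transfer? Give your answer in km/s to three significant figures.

Δv_total ≈ 15.0 km/s

r₁ = 1.227×10⁵ km = 1.227×10⁸ m.
r₂ = 5.581×10⁵ km = 5.581×10⁸ m.
Transfer ellipse a_t = (r₁ + r₂)/2 = 3.404×10⁸ m.
At r₁: circular v_c1 = √(μ/r₁) = 32130 m/s; transfer-perijove v_p = √[μ(2/r₁ − 1/a_t)] = 41150 m/s.
Δv₁ = v_p − v_c1 = 9012 m/s.
At r₂: circular v_c2 = √(μ/r₂) = 15070 m/s; transfer-apojove v_a = √[μ(2/r₂ − 1/a_t)] = 9046 m/s.
Δv₂ = v_c2 − v_a = 6021 m/s.
Total Δv = Δv₁ + Δv₂ = 15030 m/s = 15.03 km/s.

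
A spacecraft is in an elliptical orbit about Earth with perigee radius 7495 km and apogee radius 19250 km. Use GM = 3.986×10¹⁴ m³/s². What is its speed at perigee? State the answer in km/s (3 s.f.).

v ≈ 8.75 km/s

Semi-major axis a = (r_p + r_a)/2 = 13372 km = 1.337×10⁷ m.
Vis-viva: v² = μ(2/r − 1/a) = 3.986×10¹⁴ × (2.668×10⁻⁷ − 7.478×10⁻⁸) = 7.656×10⁷ m²/s².
v = 8750 m/s = 8.750 km/s.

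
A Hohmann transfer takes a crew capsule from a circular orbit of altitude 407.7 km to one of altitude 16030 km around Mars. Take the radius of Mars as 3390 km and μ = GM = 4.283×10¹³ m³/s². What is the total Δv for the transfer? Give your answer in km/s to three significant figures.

r₁ = 3390 + 407.7 = 3797.7 km = 3.7977×10⁶ m.
r₂ = 3390 + 16030 = 19420 km = 1.9420×10⁷ m.
Transfer ellipse a_t = (r₁ + r₂)/2 = 1.161×10⁷ m.
At r₁: circular v_c1 = √(μ/r₁) = 3358 m/s; transfer-periapsis v_p = √[μ(2/r₁ − 1/a_t)] = 4344 m/s.
Δv₁ = v_p − v_c1 = 985.3 m/s.
At r₂: circular v_c2 = √(μ/r₂) = 1485 m/s; transfer-apoapsis v_a = √[μ(2/r₂ − 1/a_t)] = 849.4 m/s.
Δv₂ = v_c2 − v_a = 635.7 m/s.
Total Δv = Δv₁ + Δv₂ = 1621 m/s = 1.621 km/s.

Δv_total ≈ 1.62 km/s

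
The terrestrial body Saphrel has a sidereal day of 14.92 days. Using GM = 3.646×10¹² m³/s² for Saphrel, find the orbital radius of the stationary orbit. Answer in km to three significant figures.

T = 14.92 days = 1.289×10⁶ s.
A synchronous orbit has period T, so by Kepler's third law a = (μT²/4π²)^(1/3).
μT²/4π² = 3.646×10¹² × (1.289×10⁶)² / 39.48 = 1.535×10²³ m³.
a = 5.354×10⁷ m = 53539 km.

r_sync ≈ 53500 km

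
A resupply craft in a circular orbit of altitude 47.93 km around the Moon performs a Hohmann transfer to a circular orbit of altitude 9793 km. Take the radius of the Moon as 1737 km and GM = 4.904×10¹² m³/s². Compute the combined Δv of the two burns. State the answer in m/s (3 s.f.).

r₁ = 1737 + 47.93 = 1784.9 km = 1.7849×10⁶ m.
r₂ = 1737 + 9793 = 11530 km = 1.1530×10⁷ m.
Transfer ellipse a_t = (r₁ + r₂)/2 = 6.657×10⁶ m.
At r₁: circular v_c1 = √(μ/r₁) = 1658 m/s; transfer-perilune v_p = √[μ(2/r₁ − 1/a_t)] = 2181 m/s.
Δv₁ = v_p − v_c1 = 523.8 m/s.
At r₂: circular v_c2 = √(μ/r₂) = 652.2 m/s; transfer-apolune v_a = √[μ(2/r₂ − 1/a_t)] = 337.7 m/s.
Δv₂ = v_c2 − v_a = 314.5 m/s.
Total Δv = Δv₁ + Δv₂ = 838.3 m/s.

Δv_total ≈ 838 m/s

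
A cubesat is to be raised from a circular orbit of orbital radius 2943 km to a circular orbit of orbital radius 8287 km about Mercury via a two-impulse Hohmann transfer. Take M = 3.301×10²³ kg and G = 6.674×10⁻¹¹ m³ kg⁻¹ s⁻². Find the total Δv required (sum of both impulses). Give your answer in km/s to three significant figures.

Δv_total ≈ 1.04 km/s

μ = GM = 6.674×10⁻¹¹ × 3.301×10²³ = 2.203×10¹³ m³/s².
r₁ = 2943 km = 2.943×10⁶ m.
r₂ = 8287 km = 8.287×10⁶ m.
Transfer ellipse a_t = (r₁ + r₂)/2 = 5.615×10⁶ m.
At r₁: circular v_c1 = √(μ/r₁) = 2736 m/s; transfer-periherm v_p = √[μ(2/r₁ − 1/a_t)] = 3324 m/s.
Δv₁ = v_p − v_c1 = 587.8 m/s.
At r₂: circular v_c2 = √(μ/r₂) = 1630 m/s; transfer-apoherm v_a = √[μ(2/r₂ − 1/a_t)] = 1180 m/s.
Δv₂ = v_c2 − v_a = 450.1 m/s.
Total Δv = Δv₁ + Δv₂ = 1038 m/s = 1.038 km/s.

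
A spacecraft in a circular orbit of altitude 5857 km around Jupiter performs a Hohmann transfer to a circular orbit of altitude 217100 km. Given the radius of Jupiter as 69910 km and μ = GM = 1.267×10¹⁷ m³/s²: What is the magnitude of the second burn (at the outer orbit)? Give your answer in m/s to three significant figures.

Δv ≈ 7430 m/s

r₁ = 69910 + 5857 = 75767 km = 7.5767×10⁷ m.
r₂ = 69910 + 217100 = 287010 km = 2.8701×10⁸ m.
Transfer ellipse a_t = (r₁ + r₂)/2 = 1.814×10⁸ m.
At r₁: circular v_c1 = √(μ/r₁) = 40890 m/s; transfer-perijove v_p = √[μ(2/r₁ − 1/a_t)] = 51440 m/s.
At r₂: circular v_c2 = √(μ/r₂) = 21010 m/s; transfer-apojove v_a = √[μ(2/r₂ − 1/a_t)] = 13580 m/s.
Δv₂ = v_c2 − v_a = 7431 m/s.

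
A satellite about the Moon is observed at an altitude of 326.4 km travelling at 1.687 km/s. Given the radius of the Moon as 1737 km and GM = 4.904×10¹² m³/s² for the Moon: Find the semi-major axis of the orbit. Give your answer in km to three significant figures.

r = 1737 + 326.4 = 2063.4 km = 2.063×10⁶ m.
Vis-viva rearranged: 1/a = 2/r − v²/μ = 9.693×10⁻⁷ − 5.803×10⁻⁷ = 3.889×10⁻⁷ m⁻¹.
a = 2.571×10⁶ m = 2571.1 km.

a ≈ 2570 km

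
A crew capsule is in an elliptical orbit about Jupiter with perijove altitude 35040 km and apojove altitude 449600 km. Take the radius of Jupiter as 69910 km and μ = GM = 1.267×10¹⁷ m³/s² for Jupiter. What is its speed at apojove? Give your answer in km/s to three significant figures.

r_p = 69910 + 35040 = 104950 km = 1.0495×10⁸ m.
r_a = 69910 + 449600 = 519510 km = 5.1951×10⁸ m.
Semi-major axis a = (r_p + r_a)/2 = 3.1223×10⁵ km = 3.122×10⁸ m.
Vis-viva: v² = μ(2/r − 1/a) = 1.267×10¹⁷ × (3.850×10⁻⁹ − 3.203×10⁻⁹) = 8.198×10⁷ m²/s².
v = 9054 m/s = 9.054 km/s.

v ≈ 9.05 km/s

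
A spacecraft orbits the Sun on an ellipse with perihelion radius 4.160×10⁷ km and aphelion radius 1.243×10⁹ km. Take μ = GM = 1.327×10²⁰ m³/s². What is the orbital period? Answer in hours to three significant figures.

T ≈ 78000 hours

Semi-major axis a = (r_p + r_a)/2 = (4.1600×10⁷ + 1.2430×10⁹)/2 = 6.4230×10⁸ km = 6.423×10¹¹ m.
By Kepler's third law T = 2π√(a³/μ) = 2π × 4.469×10⁷ = 2.808×10⁸ s.
= 77990 hours.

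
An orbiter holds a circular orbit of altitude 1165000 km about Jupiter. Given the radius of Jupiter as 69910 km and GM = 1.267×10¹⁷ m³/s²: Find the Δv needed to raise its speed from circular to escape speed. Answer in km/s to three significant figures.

r = 69910 + 1165000 = 1234900 km = 1.2349×10⁹ m.
Circular speed v_c = √(μ/r) = 10130 m/s.
Escape speed v_esc = √(2μ/r) = √2 × v_c = 14320 m/s.
Δv = v_esc − v_c = 4196 m/s = 4.196 km/s.

Δv ≈ 4.20 km/s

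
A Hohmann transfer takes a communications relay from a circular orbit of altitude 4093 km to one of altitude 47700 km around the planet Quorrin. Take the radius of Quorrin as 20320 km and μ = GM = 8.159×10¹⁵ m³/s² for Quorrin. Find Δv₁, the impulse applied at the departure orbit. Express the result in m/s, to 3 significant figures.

r₁ = 20320 + 4093 = 24413 km = 2.4413×10⁷ m.
r₂ = 20320 + 47700 = 68020 km = 6.8020×10⁷ m.
Transfer ellipse a_t = (r₁ + r₂)/2 = 4.622×10⁷ m.
At r₁: circular v_c1 = √(μ/r₁) = 18280 m/s; transfer-periapsis v_p = √[μ(2/r₁ − 1/a_t)] = 22180 m/s.
Δv₁ = v_p − v_c1 = 3897 m/s.

Δv ≈ 3900 m/s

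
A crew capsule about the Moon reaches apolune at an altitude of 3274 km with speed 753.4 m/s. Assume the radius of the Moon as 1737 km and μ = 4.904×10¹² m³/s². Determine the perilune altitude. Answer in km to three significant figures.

perilune altitude ≈ 310 km

r_a = 1737 + 3274 = 5011.0 km = 5.011×10⁶ m.
Specific energy ε = v²/2 − μ/r = -6.948×10⁵ J/kg, so a = −μ/(2ε) = 3.529×10⁶ m.
The apsides satisfy r_p + r_a = 2a, so the perilune radius is 2a − r_a = 2.047×10⁶ m = 2046.7 km.
Perilune altitude = 2046.7 − 1737 = 309.73 km.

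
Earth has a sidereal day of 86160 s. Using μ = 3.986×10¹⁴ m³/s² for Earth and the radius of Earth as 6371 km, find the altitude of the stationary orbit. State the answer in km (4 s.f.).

A synchronous orbit has period T, so by Kepler's third law a = (μT²/4π²)^(1/3).
μT²/4π² = 3.986×10¹⁴ × (8.616×10⁴)² / 39.48 = 7.495×10²² m³.
a = 4.216×10⁷ m = 42163 km.
Altitude h = a − R = 42163 − 6371 = 35792 km.

h_sync ≈ 35790 km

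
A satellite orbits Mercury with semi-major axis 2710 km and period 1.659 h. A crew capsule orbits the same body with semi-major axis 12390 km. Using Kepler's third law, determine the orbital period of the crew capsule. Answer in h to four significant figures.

T₂ ≈ 16.22 h

Kepler's third law: T² ∝ a³, so T₂ = T₁ (a₂/a₁)^(3/2).
a₂/a₁ = 4.572, (a₂/a₁)^(3/2) = 9.776.
T₂ = 1.659 × 9.776 = 16.22 h.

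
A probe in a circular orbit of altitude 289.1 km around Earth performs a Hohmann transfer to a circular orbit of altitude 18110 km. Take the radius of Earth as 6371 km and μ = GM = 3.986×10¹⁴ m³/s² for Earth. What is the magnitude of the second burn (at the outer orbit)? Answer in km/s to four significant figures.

Δv ≈ 1.396 km/s

r₁ = 6371 + 289.1 = 6660.1 km = 6.6601×10⁶ m.
r₂ = 6371 + 18110 = 24481 km = 2.4481×10⁷ m.
Transfer ellipse a_t = (r₁ + r₂)/2 = 1.557×10⁷ m.
At r₁: circular v_c1 = √(μ/r₁) = 7736 m/s; transfer-perigee v_p = √[μ(2/r₁ − 1/a_t)] = 9700 m/s.
At r₂: circular v_c2 = √(μ/r₂) = 4035 m/s; transfer-apogee v_a = √[μ(2/r₂ − 1/a_t)] = 2639 m/s.
Δv₂ = v_c2 − v_a = 1396 m/s.
= 1.396 km/s.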